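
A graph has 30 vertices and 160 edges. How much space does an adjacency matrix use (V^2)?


Adjacency matrix: V x V grid of entries
Space = V^2 = 30^2 = 30 * 30 = 900


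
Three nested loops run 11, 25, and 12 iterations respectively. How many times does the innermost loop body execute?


Loop 1 (outermost): 11 iterations
Loop 2 (middle): 25 iterations per outer
Loop 3 (innermost): 12 iterations per middle
Total = 11 * 25 * 12 = 3300


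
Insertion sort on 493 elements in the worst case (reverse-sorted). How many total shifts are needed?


In the worst case (reverse-sorted), each element shifts past all previous:
  Element 1: 1 shifts
  Element 2: 2 shifts
  Element 3: 3 shifts
  Element 4: 4 shifts
  Element 5: 5 shifts
  ...
  Element 492: 492 shifts
Total = 1 + 2 + ... + 492
= 493*(493-1)/2 = 121278


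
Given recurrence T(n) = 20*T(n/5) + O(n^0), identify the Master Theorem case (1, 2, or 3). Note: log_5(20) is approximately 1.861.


Master Theorem parameters: a=20, b=5, c=0
log_b(a) = 1.861
Compare b^c with a: 5^0 = 1 < 20, so c < log_b(a).
Comparing c=0 vs log_b(a)=1.861:
0 < 1.861 => Case 1
Result: T(n) = O(n^(log_5 20)) ~ O(n^1.861)
Master Theorem case = 1


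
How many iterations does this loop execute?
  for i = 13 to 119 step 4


The loop variable i takes values starting at 13 and increments by 4 each iteration.
Sequence: i = 13, 17, 21, 25, 29, 33, 37, 41, 45, ...
The upper bound 119 is inclusive, so the count is floor((last - first) / step) + 1:
floor((119 - 13) / 4) + 1 = floor(106/4) + 1 = 26 + 1 = 27


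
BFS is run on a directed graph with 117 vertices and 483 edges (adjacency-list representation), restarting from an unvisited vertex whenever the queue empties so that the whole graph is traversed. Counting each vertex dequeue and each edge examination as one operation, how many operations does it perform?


A full BFS traversal dequeues each vertex exactly once and examines each directed edge exactly once.
V = 117 (vertex processing cost)
E = 483 (edge examination cost)
Total operations proportional to V + E = 117 + 483 = 600


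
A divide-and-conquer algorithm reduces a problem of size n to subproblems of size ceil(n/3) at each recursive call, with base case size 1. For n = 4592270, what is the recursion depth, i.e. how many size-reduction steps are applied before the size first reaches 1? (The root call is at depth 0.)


Each step divides the size by 3 (rounding up); after k steps the size is ceil(n/3^k), which equals 1 exactly when 3^k >= n.
So the depth is the smallest k with 3^k >= 4592270, i.e. ceil(log_3(4592270)).
3^13 = 1594323 < 4592270 <= 4782969 = 3^14
Recursion depth = 14


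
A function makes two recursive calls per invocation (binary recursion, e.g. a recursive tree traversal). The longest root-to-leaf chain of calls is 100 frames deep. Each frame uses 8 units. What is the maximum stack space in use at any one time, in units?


Binary recursion: the two calls run one after the other, so only one root-to-leaf chain of frames is on the stack at a time.
Maximum depth (longest chain) = 100 frames
Each frame = 8 units
Max stack space = 100 * 8 = 800


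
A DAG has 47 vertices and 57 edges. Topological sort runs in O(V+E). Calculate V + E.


V = 47 (vertex processing)
E = 57 (edge processing)
V + E = 47 + 57 = 104


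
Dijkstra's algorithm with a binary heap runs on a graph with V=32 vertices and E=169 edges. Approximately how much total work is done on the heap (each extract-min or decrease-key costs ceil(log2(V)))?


Dijkstra with a binary heap: each vertex is extracted once, each edge may relax once.
Each heap operation costs O(log V).
V + E = 32 + 169 = 201
ceil(log2(32)) = 5 (since 2^4 = 16 < 32 <= 32 = 2^5)
Total heap work = (V+E) * ceil(log2(V)) = 201 * 5 = 1005


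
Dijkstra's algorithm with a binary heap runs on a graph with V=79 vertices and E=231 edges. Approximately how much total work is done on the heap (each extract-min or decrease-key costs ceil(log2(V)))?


Dijkstra with a binary heap: each vertex is extracted once, each edge may relax once.
Each heap operation costs O(log V).
V + E = 79 + 231 = 310
ceil(log2(79)) = 7 (since 2^6 = 64 < 79 <= 128 = 2^7)
Total heap work = (V+E) * ceil(log2(V)) = 310 * 7 = 2170


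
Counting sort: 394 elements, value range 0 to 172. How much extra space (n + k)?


n = 394 (output array)
k = 173 (count array for 173 distinct values)
Extra space = 394 + 173 = 567


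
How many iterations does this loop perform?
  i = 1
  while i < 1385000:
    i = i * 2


The loop variable doubles each iteration:
i = 1 -> 2 -> 4 -> 8 -> 16 -> 32 -> 64 -> 128 -> 256 -> 512 -> 1024 -> 2048 -> 4096 -> 8192 -> 16384 -> 32768 -> 65536 -> 131072 -> 262144 -> 524288 -> 1048576 -> 2097152 (stop, 2097152 >= 1385000)
Number of doublings = ceil(log2(1385000)) = 21


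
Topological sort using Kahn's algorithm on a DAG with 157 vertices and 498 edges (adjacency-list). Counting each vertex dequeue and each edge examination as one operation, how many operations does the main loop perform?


Kahn's algorithm:
  1. Compute in-degrees: O(V + E)
  2. Process queue: each vertex dequeued once (O(V))
     each edge examined once (O(E))
Total = V + E = 157 + 498 = 655


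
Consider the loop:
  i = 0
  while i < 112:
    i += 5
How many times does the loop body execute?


Starting at i = 0, each iteration adds 5.
Iterations until i >= 112:
  Iteration 1: i = 0 -> i = 5
  Iteration 2: i = 5 -> i = 10
  Iteration 3: i = 10 -> i = 15
  Iteration 4: i = 15 -> i = 20
  Iteration 5: i = 20 -> i = 25
  Iteration 6: i = 25 -> i = 30
  Iteration 7: i = 30 -> i = 35
  Iteration 8: i = 35 -> i = 40
  ... continuing ...
Total iterations = ceil(112/5) = 23


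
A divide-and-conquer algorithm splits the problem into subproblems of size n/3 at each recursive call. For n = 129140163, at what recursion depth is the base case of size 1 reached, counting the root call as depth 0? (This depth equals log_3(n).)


At each depth, the problem size is divided by 3:
  Depth 0: problem size = 129140163
  Depth 1: problem size = 43046721
  Depth 2: problem size = 14348907
  Depth 3: problem size = 4782969
  Depth 4: problem size = 1594323
  Depth 5: problem size = 531441
  Depth 6: problem size = 177147
  Depth 7: problem size = 59049
  Depth 8: problem size = 19683
  Depth 9: problem size = 6561
  Depth 10: problem size = 2187
  Depth 11: problem size = 729
  Depth 12: problem size = 243
  Depth 13: problem size = 81
  Depth 14: problem size = 27
  Depth 15: problem size = 9
  Depth 16: problem size = 3
  Depth 17: problem size = 1 (base case)
The base case is reached at depth log_3(129140163) = 17 (the tree has 18 levels counting depth 0, but the depth asked for is 17).
Recursion depth = 17


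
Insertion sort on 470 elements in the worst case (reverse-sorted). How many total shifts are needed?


In the worst case (reverse-sorted), each element shifts past all previous:
  Element 1: 1 shifts
  Element 2: 2 shifts
  Element 3: 3 shifts
  Element 4: 4 shifts
  Element 5: 5 shifts
  ...
  Element 469: 469 shifts
Total = 1 + 2 + ... + 469
= 470*(470-1)/2 = 110215


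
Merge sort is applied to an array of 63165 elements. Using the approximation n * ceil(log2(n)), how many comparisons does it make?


Merge sort divides the array into halves recursively.
Number of levels = ceil(log2(63165)) = 16
At each level, approximately n = 63165 comparisons are needed for merging.
Total comparisons ~ n * ceil(log2(n)) = 63165 * 16 = 1010640


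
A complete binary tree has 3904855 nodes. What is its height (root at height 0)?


In a complete binary tree, level k holds nodes 2^k .. 2^(k+1)-1 (1-indexed).
Height = floor(log2(n)) = floor(log2(3904855)) = 21
Check: 2^21 = 2097152 <= 3904855 < 4194304 = 2^22


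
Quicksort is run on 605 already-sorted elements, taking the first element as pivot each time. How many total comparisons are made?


Sum of comparisons per partition:
604 + 603 + ... + 1 + 0
= 605 * (605 - 1) / 2
= 605 * 604 / 2
= 182710


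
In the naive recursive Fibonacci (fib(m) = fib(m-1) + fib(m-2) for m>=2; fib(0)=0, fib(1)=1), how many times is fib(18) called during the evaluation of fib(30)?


Let N(m) = number of times fib(m) is called while evaluating fib(30).
N(30) = 1 (the initial call).
N(29) = 1 (only fib(30) calls it).
For 1 <= m <= 28: fib(m) is called by fib(m+1) and fib(m+2), so
  N(m) = N(m+1) + N(m+2).
fib(0) is called only by fib(2), so N(0) = N(2).
Walk down from m=30:
  N(30)=1, N(29)=1, N(28)=2, N(27)=3, N(26)=5, N(25)=8, N(24)=13, N(23)=21, N(22)=34, N(21)=55, N(20)=89, N(19)=144, N(18)=233
N(18) = 233


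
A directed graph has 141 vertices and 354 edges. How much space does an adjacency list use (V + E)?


Adjacency list: one list head per vertex + one entry per edge
Vertex heads: 141
Edge entries: 354
Total = 141 + 354 = 495


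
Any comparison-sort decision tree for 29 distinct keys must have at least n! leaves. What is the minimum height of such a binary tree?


A binary decision tree of height h has at most 2^h leaves and needs at least n! of them, so h >= ceil(log2(n!)).
Compute 29! as a running product:
  x2 = 2, x3 = 6, x4 = 24, x5 = 120
  x6 = 720, x7 = 5040, x8 = 40320, x9 = 362880
  x10 = 3628800, x11 = 39916800, x12 = 479001600, x13 = 6227020800
  x14 = 87178291200, x15 = 1307674368000, x16 = 20922789888000, x17 = 355687428096000
  x18 = 6402373705728000, x19 = 121645100408832000, x20 = 2432902008176640000, x21 = 51090942171709440000
  x22 = 1124000727777607680000, x23 = 25852016738884976640000, x24 = 620448401733239439360000, x25 = 15511210043330985984000000
  x26 = 403291461126605635584000000, x27 = 10888869450418352160768000000, x28 = 304888344611713860501504000000, x29 = 8841761993739701954543616000000
29! = 8841761993739701954543616000000
Bracket between powers of 2:
  2^102 = 5070602400912917605986812821504 < 8841761993739701954543616000000 <= 10141204801825835211973625643008 = 2^103
So ceil(log2(29!)) = 103


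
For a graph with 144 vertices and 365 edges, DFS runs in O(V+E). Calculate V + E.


A full DFS traversal visits each vertex once and examines each edge once.
V = 144
E = 365
Sum = 144 + 365 = 509


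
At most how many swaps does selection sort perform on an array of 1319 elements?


Each of the 1318 passes places one element in its final position.
Pass 1: swap minimum into position 0
Pass 2: swap minimum of remaining into position 1
...
Pass 1318: last two elements, one swap
Maximum swaps = 1319 - 1 = 1318


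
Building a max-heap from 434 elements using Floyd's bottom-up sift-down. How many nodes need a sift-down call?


In a heap of 434 elements (0-indexed array):
  Last element index: 433
  Parent of last element: floor((433 - 1) / 2) = 216
  Internal nodes: indices 0 to 216
  Count = floor(434/2) = 217


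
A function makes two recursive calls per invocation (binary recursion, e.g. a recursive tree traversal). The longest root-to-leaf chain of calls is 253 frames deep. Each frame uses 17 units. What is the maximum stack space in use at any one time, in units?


Binary recursion: the two calls run one after the other, so only one root-to-leaf chain of frames is on the stack at a time.
Maximum depth (longest chain) = 253 frames
Each frame = 17 units
Max stack space = 253 * 17 = 4301


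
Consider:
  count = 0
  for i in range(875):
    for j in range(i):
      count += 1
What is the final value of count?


For each i, the inner loop runs i times:
  i=0: inner runs 0 times
  i=1: inner runs 1 time
  i=2: inner runs 2 times
  i=3: inner runs 3 times
  i=4: inner runs 4 times
  i=5: inner runs 5 times
  i=6: inner runs 6 times
  i=7: inner runs 7 times
  ...
Total = 0 + 1 + 2 + ... + 874 = 875*(875-1)/2 = 382375


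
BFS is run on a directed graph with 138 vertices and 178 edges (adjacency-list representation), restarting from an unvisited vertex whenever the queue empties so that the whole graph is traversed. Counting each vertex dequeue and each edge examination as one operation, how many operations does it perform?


A full BFS traversal dequeues each vertex exactly once and examines each directed edge exactly once.
V = 138 (vertex processing cost)
E = 178 (edge examination cost)
Total operations proportional to V + E = 138 + 178 = 316


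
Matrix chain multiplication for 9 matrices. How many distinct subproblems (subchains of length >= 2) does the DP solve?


Subproblems are indexed by (i, j) where i < j.
Number of such pairs = n*(n-1)/2
= 9 * 8 / 2
= 36


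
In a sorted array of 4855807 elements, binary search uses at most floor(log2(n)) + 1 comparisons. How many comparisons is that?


Halving sequence: 4855807 -> 2427903 -> 1213951 -> 606975 -> 303487 -> 151743 -> 75871 -> 37935 -> 18967 -> 9483 -> 4741 -> 2370 -> 1185 -> 592 -> 296 -> 148 -> 74 -> 37 -> 18 -> 9 -> 4 -> 2 -> 1
Number of halvings = 22
Max comparisons = 22 + 1 = 23


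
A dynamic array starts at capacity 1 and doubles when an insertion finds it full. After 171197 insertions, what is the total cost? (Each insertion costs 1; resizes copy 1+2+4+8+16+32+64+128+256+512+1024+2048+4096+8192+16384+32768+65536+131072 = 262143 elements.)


Insertion cost: 171197 (one per element)
Resizes occur just before inserting elements 2, 3, 5, 9, ...
Elements copied at each resize: 1 + 2 + 4 + 8 + 16 + 32 + 64 + 128 + 256 + 512 + 1024 + 2048 + 4096 + 8192 + 16384 + 32768 + 65536 + 131072
Sum of copies = 262143 (geometric series: 2^k - 1)
Total = 171197 + 262143 = 433340


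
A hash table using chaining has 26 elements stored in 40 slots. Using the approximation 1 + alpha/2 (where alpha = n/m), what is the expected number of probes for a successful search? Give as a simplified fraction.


Load factor alpha = n/m = 26/40
Expected probes = 1 + alpha/2 = 1 + 26/(2*40)
= 1 + 26/80
= 80/80 + 26/80
= 106/80
Simplify: 53/40


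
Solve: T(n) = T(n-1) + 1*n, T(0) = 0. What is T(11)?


Expanding the recurrence:
T(11) = T(10) + 1*11
       = T(9) + 1*10 + 1*11
       ...
       = T(0) + 1*(1 + 2 + ... + 11)
       = 0 + 1 * 11*12/2
       = 0 + 1 * 66
       = 0 + 66 = 66


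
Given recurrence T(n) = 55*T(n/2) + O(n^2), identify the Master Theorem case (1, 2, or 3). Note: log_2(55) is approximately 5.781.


Master Theorem parameters: a=55, b=2, c=2
log_b(a) = 5.781
Compare b^c with a: 2^2 = 4 < 55, so c < log_b(a).
Comparing c=2 vs log_b(a)=5.781:
2 < 5.781 => Case 1
Result: T(n) = O(n^(log_2 55)) ~ O(n^5.781)
Master Theorem case = 1


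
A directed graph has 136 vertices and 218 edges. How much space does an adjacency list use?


Adjacency list: one list head per vertex + one entry per edge
Vertex heads: 136
Edge entries: 218
Total = 136 + 218 = 354


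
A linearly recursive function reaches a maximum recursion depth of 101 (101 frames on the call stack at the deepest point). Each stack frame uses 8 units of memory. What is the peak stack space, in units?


Maximum recursion depth = 101 frames
Memory per frame = 8 units
Total stack space = depth * frame_size
= 101 * 8 = 808


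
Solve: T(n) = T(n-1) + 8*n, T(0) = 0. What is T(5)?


Expanding the recurrence:
T(5) = T(4) + 8*5
       = T(3) + 8*4 + 8*5
       ...
       = T(0) + 8*(1 + 2 + ... + 5)
       = 0 + 8 * 5*6/2
       = 0 + 8 * 15
       = 0 + 120 = 120


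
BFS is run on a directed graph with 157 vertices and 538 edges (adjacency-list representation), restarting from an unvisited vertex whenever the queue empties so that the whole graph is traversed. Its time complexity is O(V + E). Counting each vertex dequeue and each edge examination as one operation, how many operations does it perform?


A full BFS traversal dequeues each vertex exactly once and examines each directed edge exactly once.
V = 157 (vertex processing cost)
E = 538 (edge examination cost)
Total operations proportional to V + E = 157 + 538 = 695


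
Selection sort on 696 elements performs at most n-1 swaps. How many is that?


Each of the 695 passes places one element in its final position.
Pass 1: swap minimum into position 0
Pass 2: swap minimum of remaining into position 1
...
Pass 695: last two elements, one swap
Maximum swaps = 696 - 1 = 695


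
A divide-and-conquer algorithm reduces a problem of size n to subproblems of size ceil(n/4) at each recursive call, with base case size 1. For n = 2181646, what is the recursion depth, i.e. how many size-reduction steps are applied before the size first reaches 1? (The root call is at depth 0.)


Each step divides the size by 4 (rounding up); after k steps the size is ceil(n/4^k), which equals 1 exactly when 4^k >= n.
So the depth is the smallest k with 4^k >= 2181646, i.e. ceil(log_4(2181646)).
4^10 = 1048576 < 2181646 <= 4194304 = 4^11
Recursion depth = 11


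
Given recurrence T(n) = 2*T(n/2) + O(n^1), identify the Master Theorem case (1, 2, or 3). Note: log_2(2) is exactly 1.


Master Theorem parameters: a=2, b=2, c=1
log_b(a) = 1
Compare b^c with a: 2^1 = 2 = 2, so c = log_b(a).
Comparing c=1 vs log_b(a)=1:
1 = 1 => Case 2
Result: T(n) = O(n^1 * log n)
Master Theorem case = 2


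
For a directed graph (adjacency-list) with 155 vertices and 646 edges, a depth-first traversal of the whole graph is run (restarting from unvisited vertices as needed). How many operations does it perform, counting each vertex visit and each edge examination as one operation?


A full DFS traversal visits each vertex once and examines each edge once.
V = 155
E = 646
Sum = 155 + 646 = 801


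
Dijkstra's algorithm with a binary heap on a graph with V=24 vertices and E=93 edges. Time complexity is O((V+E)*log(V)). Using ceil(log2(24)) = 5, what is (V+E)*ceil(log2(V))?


Dijkstra with a binary heap: each vertex is extracted once, each edge may relax once.
Each heap operation costs O(log V).
V + E = 24 + 93 = 117
ceil(log2(24)) = 5 (since 2^4 = 16 < 24 <= 32 = 2^5)
Total heap work = (V+E) * ceil(log2(V)) = 117 * 5 = 585


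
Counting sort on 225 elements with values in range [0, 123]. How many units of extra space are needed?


Output array size: 225 (to store sorted result)
Count array size: 124 (one slot per possible value, range 0 to 123)
Total extra space = 225 + 124 = 349


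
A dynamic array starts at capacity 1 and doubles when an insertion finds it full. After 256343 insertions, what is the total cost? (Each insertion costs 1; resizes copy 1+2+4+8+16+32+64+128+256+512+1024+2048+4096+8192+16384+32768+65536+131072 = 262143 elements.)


Insertion cost: 256343 (one per element)
Resizes occur just before inserting elements 2, 3, 5, 9, ...
Elements copied at each resize: 1 + 2 + 4 + 8 + 16 + 32 + 64 + 128 + 256 + 512 + 1024 + 2048 + 4096 + 8192 + 16384 + 32768 + 65536 + 131072
Sum of copies = 262143 (geometric series: 2^k - 1)
Total = 256343 + 262143 = 518486


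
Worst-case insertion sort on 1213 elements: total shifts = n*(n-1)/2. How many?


Sum of shifts = 1 + 2 + 3 + ... + 1212
= 1213 * 1212 / 2
= 1470156 / 2
= 735078


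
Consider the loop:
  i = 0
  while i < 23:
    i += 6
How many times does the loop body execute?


Starting at i = 0, each iteration adds 6.
Iterations until i >= 23:
  Iteration 1: i = 0 -> i = 6
  Iteration 2: i = 6 -> i = 12
  Iteration 3: i = 12 -> i = 18
  Iteration 4: i = 18 -> i = 24
Total iterations = ceil(23/6) = 4


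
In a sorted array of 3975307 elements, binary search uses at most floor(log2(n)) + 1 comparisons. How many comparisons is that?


Halving sequence: 3975307 -> 1987653 -> 993826 -> 496913 -> 248456 -> 124228 -> 62114 -> 31057 -> 15528 -> 7764 -> 3882 -> 1941 -> 970 -> 485 -> 242 -> 121 -> 60 -> 30 -> 15 -> 7 -> 3 -> 1
Number of halvings = 21
Max comparisons = 21 + 1 = 22


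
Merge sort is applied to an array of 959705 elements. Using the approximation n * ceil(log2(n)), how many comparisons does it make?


Merge sort divides the array into halves recursively.
Number of levels = ceil(log2(959705)) = 20
At each level, approximately n = 959705 comparisons are needed for merging.
Total comparisons ~ n * ceil(log2(n)) = 959705 * 20 = 19194100


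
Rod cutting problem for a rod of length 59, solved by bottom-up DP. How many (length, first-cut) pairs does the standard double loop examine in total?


For each subproblem length i = 1..59, the inner loop considers i possible first cuts.
Total = 1 + 2 + ... + 59
= 59*(59+1)/2
= 59*60/2 = 1770


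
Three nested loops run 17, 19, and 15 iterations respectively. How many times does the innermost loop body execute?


Loop 1 (outermost): 17 iterations
Loop 2 (middle): 19 iterations per outer
Loop 3 (innermost): 15 iterations per middle
Total = 17 * 19 * 15 = 4845


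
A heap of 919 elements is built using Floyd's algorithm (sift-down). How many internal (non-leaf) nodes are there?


Leaf nodes occupy roughly half the array.
Sift-down is called for each internal node, starting from the last one.
Internal nodes = floor(n/2) = floor(919/2) = 459


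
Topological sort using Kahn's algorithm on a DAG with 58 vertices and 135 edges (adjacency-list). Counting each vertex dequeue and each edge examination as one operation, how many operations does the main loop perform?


Kahn's algorithm:
  1. Compute in-degrees: O(V + E)
  2. Process queue: each vertex dequeued once (O(V))
     each edge examined once (O(E))
Total = V + E = 58 + 135 = 193


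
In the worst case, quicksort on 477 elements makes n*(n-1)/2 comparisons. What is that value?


Sum of comparisons per partition:
476 + 475 + ... + 1 + 0
= 477 * (477 - 1) / 2
= 477 * 476 / 2
= 113526


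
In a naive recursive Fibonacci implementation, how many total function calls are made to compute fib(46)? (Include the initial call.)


Let C(m) = total calls to evaluate fib(m). Then C(0)=C(1)=1, and
C(m) = 1 + C(m-1) + C(m-2) for m >= 2.
Build the table (each entry = 1 + previous two):
  C(0) = 1
  C(1) = 1
  C(2) = 1 + 1 + 1 = 3
  C(3) = 1 + 3 + 1 = 5
  C(4) = 1 + 5 + 3 = 9
  C(5) = 1 + 9 + 5 = 15
  C(6) = 1 + 15 + 9 = 25
  C(7) = 1 + 25 + 15 = 41
  C(8) = 1 + 41 + 25 = 67
  C(9) = 1 + 67 + 41 = 109
  C(10) = 1 + 109 + 67 = 177
  C(11) = 1 + 177 + 109 = 287
  C(12) = 1 + 287 + 177 = 465
  C(13) = 1 + 465 + 287 = 753
  C(14) = 1 + 753 + 465 = 1219
  C(15) = 1 + 1219 + 753 = 1973
  C(16) = 1 + 1973 + 1219 = 3193
  C(17) = 1 + 3193 + 1973 = 5167
  C(18) = 1 + 5167 + 3193 = 8361
  C(19) = 1 + 8361 + 5167 = 13529
  C(20) = 1 + 13529 + 8361 = 21891
  C(21) = 1 + 21891 + 13529 = 35421
  C(22) = 1 + 35421 + 21891 = 57313
  C(23) = 1 + 57313 + 35421 = 92735
  C(24) = 1 + 92735 + 57313 = 150049
  C(25) = 1 + 150049 + 92735 = 242785
  C(26) = 1 + 242785 + 150049 = 392835
  C(27) = 1 + 392835 + 242785 = 635621
  C(28) = 1 + 635621 + 392835 = 1028457
  C(29) = 1 + 1028457 + 635621 = 1664079
  C(30) = 1 + 1664079 + 1028457 = 2692537
  C(31) = 1 + 2692537 + 1664079 = 4356617
  C(32) = 1 + 4356617 + 2692537 = 7049155
  C(33) = 1 + 7049155 + 4356617 = 11405773
  C(34) = 1 + 11405773 + 7049155 = 18454929
  C(35) = 1 + 18454929 + 11405773 = 29860703
  C(36) = 1 + 29860703 + 18454929 = 48315633
  C(37) = 1 + 48315633 + 29860703 = 78176337
  C(38) = 1 + 78176337 + 48315633 = 126491971
  C(39) = 1 + 126491971 + 78176337 = 204668309
  C(40) = 1 + 204668309 + 126491971 = 331160281
  C(41) = 1 + 331160281 + 204668309 = 535828591
  C(42) = 1 + 535828591 + 331160281 = 866988873
  C(43) = 1 + 866988873 + 535828591 = 1402817465
  C(44) = 1 + 1402817465 + 866988873 = 2269806339
  C(45) = 1 + 2269806339 + 1402817465 = 3672623805
  C(46) = 1 + 3672623805 + 2269806339 = 5942430145
Total calls for fib(46) = 5942430145


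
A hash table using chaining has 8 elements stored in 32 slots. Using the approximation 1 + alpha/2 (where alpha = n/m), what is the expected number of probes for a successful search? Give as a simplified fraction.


Load factor alpha = n/m = 8/32
Expected probes = 1 + alpha/2 = 1 + 8/(2*32)
= 1 + 8/64
= 64/64 + 8/64
= 72/64
Simplify: 9/8


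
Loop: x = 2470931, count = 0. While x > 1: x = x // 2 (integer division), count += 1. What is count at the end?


The variable x halves each step:
x = 2470931 -> 1235465 -> 617732 -> 308866 -> 154433 -> 77216 -> 38608 -> 19304 -> 9652 -> 4826 -> 2413 -> 1206 -> 603 -> 301 -> 150 -> 75 -> 37 -> 18 -> 9 -> 4 -> 2 -> 1
Number of halvings = floor(log2(2470931)) = 21


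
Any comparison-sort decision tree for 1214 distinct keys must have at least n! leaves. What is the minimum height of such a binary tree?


A binary decision tree of height h has at most 2^h leaves and needs at least n! of them, so h >= ceil(log2(n!)).
1214! is far too large to multiply out, so use Stirling's series:
  ln(n!) ~ n ln n - n + (1/2) ln(2 pi n) + 1/(12n)  (error below 1/(360 n^3), negligible here)
  ln(1214) = 7.1016760
  n ln n = 1214 * 7.1016760 = 8621.4347
  (1/2) ln(2 pi * 1214) = (1/2) ln(7627.7870) = 4.4698
  1/(12*1214) = 0.0001
  ln(1214!) ~ 8621.4347 - 1214 + 4.4698 + 0.0001 = 7411.9046
Convert to base 2: log2(1214!) = 7411.9046 / ln 2 = 7411.9046 / 0.69314718 = 10693.1180
ceil(10693.1180) = 10694


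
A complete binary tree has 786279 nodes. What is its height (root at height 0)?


In a complete binary tree, level k holds nodes 2^k .. 2^(k+1)-1 (1-indexed).
Height = floor(log2(n)) = floor(log2(786279)) = 19
Check: 2^19 = 524288 <= 786279 < 1048576 = 2^20


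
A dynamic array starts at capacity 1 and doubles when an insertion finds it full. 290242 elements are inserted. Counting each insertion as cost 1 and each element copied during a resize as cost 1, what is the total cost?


n = 290242
Insertion costs: 290242
Resizes copy 1, 2, 4, ... up to the largest power of 2 that is <= n-1 = 290241, i.e. 262144.
Copy costs = 1 + 2 + 4 + 8 + 16 + 32 + 64 + 128 + 256 + 512 + 1024 + 2048 + 4096 + 8192 + 16384 + 32768 + 65536 + 131072 + 262144 = 524287
Total = 290242 + 524287 = 814529


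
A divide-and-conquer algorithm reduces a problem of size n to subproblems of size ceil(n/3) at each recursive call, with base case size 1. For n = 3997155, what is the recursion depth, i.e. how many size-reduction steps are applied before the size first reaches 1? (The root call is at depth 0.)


Each step divides the size by 3 (rounding up); after k steps the size is ceil(n/3^k), which equals 1 exactly when 3^k >= n.
So the depth is the smallest k with 3^k >= 3997155, i.e. ceil(log_3(3997155)).
3^13 = 1594323 < 3997155 <= 4782969 = 3^14
Recursion depth = 14


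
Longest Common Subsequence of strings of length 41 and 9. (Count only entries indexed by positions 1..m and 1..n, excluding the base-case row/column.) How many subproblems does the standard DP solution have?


DP table indexed by positions in both strings.
First string: 41 positions
Second string: 9 positions
Total = 41 * 9 = 369


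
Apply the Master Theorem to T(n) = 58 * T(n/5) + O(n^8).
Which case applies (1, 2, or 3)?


The Master Theorem: T(n) = a*T(n/b) + O(n^c)
  a = 58, b = 5, c = 8
log_b(a) = log_5(58) ~ 2.523
Compare b^c with a: 5^8 = 390625 > 58, so c > log_b(a).
Since c > log_b(a), Case 3 applies.
T(n) = O(n^8)
Master Theorem case = 3


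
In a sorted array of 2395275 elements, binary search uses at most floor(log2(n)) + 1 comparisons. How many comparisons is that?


Halving sequence: 2395275 -> 1197637 -> 598818 -> 299409 -> 149704 -> 74852 -> 37426 -> 18713 -> 9356 -> 4678 -> 2339 -> 1169 -> 584 -> 292 -> 146 -> 73 -> 36 -> 18 -> 9 -> 4 -> 2 -> 1
Number of halvings = 21
Max comparisons = 21 + 1 = 22


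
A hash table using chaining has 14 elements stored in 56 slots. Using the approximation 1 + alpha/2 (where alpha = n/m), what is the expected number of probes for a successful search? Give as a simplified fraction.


Load factor alpha = n/m = 14/56
Expected probes = 1 + alpha/2 = 1 + 14/(2*56)
= 1 + 14/112
= 112/112 + 14/112
= 126/112
Simplify: 9/8


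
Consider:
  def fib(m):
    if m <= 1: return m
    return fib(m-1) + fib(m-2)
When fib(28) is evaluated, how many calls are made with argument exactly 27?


Let N(m) = number of times fib(m) is called while evaluating fib(28).
N(28) = 1 (the initial call).
N(27) = 1 (only fib(28) calls it).
For 1 <= m <= 26: fib(m) is called by fib(m+1) and fib(m+2), so
  N(m) = N(m+1) + N(m+2).
fib(0) is called only by fib(2), so N(0) = N(2).
Walk down from m=28:
  N(28)=1, N(27)=1
N(27) = 1


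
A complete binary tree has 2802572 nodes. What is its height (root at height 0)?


In a complete binary tree, level k holds nodes 2^k .. 2^(k+1)-1 (1-indexed).
Height = floor(log2(n)) = floor(log2(2802572)) = 21
Check: 2^21 = 2097152 <= 2802572 < 4194304 = 2^22


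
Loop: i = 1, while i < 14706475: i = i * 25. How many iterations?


i multiplies by 25 each step:
i = 1 -> 25 -> 625 -> 15625 -> 390625 -> 9765625 -> 244140625 (stop)
Iterations = ceil(log_25(14706475)) = 6


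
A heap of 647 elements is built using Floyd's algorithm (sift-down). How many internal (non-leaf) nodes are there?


Leaf nodes occupy roughly half the array.
Sift-down is called for each internal node, starting from the last one.
Internal nodes = floor(n/2) = floor(647/2) = 323


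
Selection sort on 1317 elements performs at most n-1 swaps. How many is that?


Each of the 1316 passes places one element in its final position.
Pass 1: swap minimum into position 0
Pass 2: swap minimum of remaining into position 1
...
Pass 1316: last two elements, one swap
Maximum swaps = 1317 - 1 = 1316


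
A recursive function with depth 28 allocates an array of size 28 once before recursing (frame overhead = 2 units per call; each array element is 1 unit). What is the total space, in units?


Array allocation: 28 units (allocated once)
Stack frames: 28 deep * 2 per frame = 56 units
Total = 28 + 56 = 84


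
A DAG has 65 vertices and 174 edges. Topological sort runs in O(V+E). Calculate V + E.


V = 65 (vertex processing)
E = 174 (edge processing)
V + E = 65 + 174 = 239


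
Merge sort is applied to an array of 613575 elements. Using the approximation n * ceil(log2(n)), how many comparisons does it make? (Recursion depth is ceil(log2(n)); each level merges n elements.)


Merge sort divides the array into halves recursively.
Number of levels = ceil(log2(613575)) = 20
At each level, approximately n = 613575 comparisons are needed for merging.
Total comparisons ~ n * ceil(log2(n)) = 613575 * 20 = 12271500


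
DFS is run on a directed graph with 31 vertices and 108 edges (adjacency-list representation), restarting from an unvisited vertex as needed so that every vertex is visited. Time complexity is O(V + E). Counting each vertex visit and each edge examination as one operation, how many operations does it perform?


A full DFS traversal processes each vertex exactly once (push/pop on stack).
Each directed edge is examined once.
V = 31, E = 108
V + E = 139


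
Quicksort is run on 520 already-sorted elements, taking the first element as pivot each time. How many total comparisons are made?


Sum of comparisons per partition:
519 + 518 + ... + 1 + 0
= 520 * (520 - 1) / 2
= 520 * 519 / 2
= 134940


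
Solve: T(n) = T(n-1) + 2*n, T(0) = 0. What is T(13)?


Expanding the recurrence:
T(13) = T(12) + 2*13
       = T(11) + 2*12 + 2*13
       ...
       = T(0) + 2*(1 + 2 + ... + 13)
       = 0 + 2 * 13*14/2
       = 0 + 2 * 91
       = 0 + 182 = 182


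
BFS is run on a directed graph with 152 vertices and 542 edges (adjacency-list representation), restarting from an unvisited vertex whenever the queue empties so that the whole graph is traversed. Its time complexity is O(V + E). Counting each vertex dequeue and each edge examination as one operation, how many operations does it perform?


A full BFS traversal dequeues each vertex exactly once and examines each directed edge exactly once.
V = 152 (vertex processing cost)
E = 542 (edge examination cost)
Total operations proportional to V + E = 152 + 542 = 694


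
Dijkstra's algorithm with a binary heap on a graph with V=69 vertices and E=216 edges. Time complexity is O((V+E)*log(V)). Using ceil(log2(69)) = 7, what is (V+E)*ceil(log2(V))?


Dijkstra with a binary heap: each vertex is extracted once, each edge may relax once.
Each heap operation costs O(log V).
V + E = 69 + 216 = 285
ceil(log2(69)) = 7 (since 2^6 = 64 < 69 <= 128 = 2^7)
Total heap work = (V+E) * ceil(log2(V)) = 285 * 7 = 1995


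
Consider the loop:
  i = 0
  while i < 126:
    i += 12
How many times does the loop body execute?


Starting at i = 0, each iteration adds 12.
Iterations until i >= 126:
  Iteration 1: i = 0 -> i = 12
  Iteration 2: i = 12 -> i = 24
  Iteration 3: i = 24 -> i = 36
  Iteration 4: i = 36 -> i = 48
  Iteration 5: i = 48 -> i = 60
  Iteration 6: i = 60 -> i = 72
  Iteration 7: i = 72 -> i = 84
  Iteration 8: i = 84 -> i = 96
  ... continuing ...
Total iterations = ceil(126/12) = 11


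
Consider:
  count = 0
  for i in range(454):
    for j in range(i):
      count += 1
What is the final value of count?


For each i, the inner loop runs i times:
  i=0: inner runs 0 times
  i=1: inner runs 1 time
  i=2: inner runs 2 times
  i=3: inner runs 3 times
  i=4: inner runs 4 times
  i=5: inner runs 5 times
  i=6: inner runs 6 times
  i=7: inner runs 7 times
  ...
Total = 0 + 1 + 2 + ... + 453 = 454*(454-1)/2 = 102831


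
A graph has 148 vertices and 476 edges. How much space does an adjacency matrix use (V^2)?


Adjacency matrix: V x V grid of entries
Space = V^2 = 148^2 = 148 * 148 = 21904


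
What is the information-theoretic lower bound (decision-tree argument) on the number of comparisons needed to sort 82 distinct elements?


A binary decision tree of height h has at most 2^h leaves and needs at least n! of them, so h >= ceil(log2(n!)).
82! is far too large to multiply out, so use Stirling's series:
  ln(n!) ~ n ln n - n + (1/2) ln(2 pi n) + 1/(12n)  (error below 1/(360 n^3), negligible here)
  ln(82) = 4.4067192
  n ln n = 82 * 4.4067192 = 361.3510
  (1/2) ln(2 pi * 82) = (1/2) ln(515.2212) = 3.1223
  1/(12*82) = 0.0010
  ln(82!) ~ 361.3510 - 82 + 3.1223 + 0.0010 = 282.4743
Convert to base 2: log2(82!) = 282.4743 / ln 2 = 282.4743 / 0.69314718 = 407.5243
ceil(407.5243) = 408


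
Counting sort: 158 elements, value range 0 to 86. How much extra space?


n = 158 (output array)
k = 87 (count array for 87 distinct values)
Extra space = 158 + 87 = 245


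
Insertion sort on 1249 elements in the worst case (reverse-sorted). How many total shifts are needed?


In the worst case (reverse-sorted), each element shifts past all previous:
  Element 1: 1 shifts
  Element 2: 2 shifts
  Element 3: 3 shifts
  Element 4: 4 shifts
  Element 5: 5 shifts
  ...
  Element 1248: 1248 shifts
Total = 1 + 2 + ... + 1248
= 1249*(1249-1)/2 = 779376


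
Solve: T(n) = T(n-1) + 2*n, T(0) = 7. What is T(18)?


Expanding the recurrence:
T(18) = T(17) + 2*18
       = T(16) + 2*17 + 2*18
       ...
       = T(0) + 2*(1 + 2 + ... + 18)
       = 7 + 2 * 18*19/2
       = 7 + 2 * 171
       = 7 + 342 = 349


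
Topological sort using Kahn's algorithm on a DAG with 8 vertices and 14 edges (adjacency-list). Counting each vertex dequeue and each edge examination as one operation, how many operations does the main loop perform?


Kahn's algorithm:
  1. Compute in-degrees: O(V + E)
  2. Process queue: each vertex dequeued once (O(V))
     each edge examined once (O(E))
Total = V + E = 8 + 14 = 22


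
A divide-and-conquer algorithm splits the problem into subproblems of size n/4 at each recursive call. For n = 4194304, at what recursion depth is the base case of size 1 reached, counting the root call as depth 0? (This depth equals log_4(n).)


At each depth, the problem size is divided by 4:
  Depth 0: problem size = 4194304
  Depth 1: problem size = 1048576
  Depth 2: problem size = 262144
  Depth 3: problem size = 65536
  Depth 4: problem size = 16384
  Depth 5: problem size = 4096
  Depth 6: problem size = 1024
  Depth 7: problem size = 256
  Depth 8: problem size = 64
  Depth 9: problem size = 16
  Depth 10: problem size = 4
  Depth 11: problem size = 1 (base case)
The base case is reached at depth log_4(4194304) = 11 (the tree has 12 levels counting depth 0, but the depth asked for is 11).
Recursion depth = 11


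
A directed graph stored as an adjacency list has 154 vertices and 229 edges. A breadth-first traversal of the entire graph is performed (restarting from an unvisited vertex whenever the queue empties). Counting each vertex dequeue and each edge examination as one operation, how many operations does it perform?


A full BFS traversal dequeues each vertex once and examines each edge once.
Vertex visits: 154
Edge visits: 229
V + E = 154 + 229 = 383


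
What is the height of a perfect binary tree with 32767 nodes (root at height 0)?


A perfect binary tree with 32767 nodes:
  32767 = 2^15 - 1
  Levels: 0, 1, ..., 14
  Height = 14


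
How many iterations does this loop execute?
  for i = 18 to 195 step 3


The loop variable i takes values starting at 18 and increments by 3 each iteration.
Sequence: i = 18, 21, 24, 27, 30, 33, 36, 39, 42, ...
The upper bound 195 is inclusive, so the count is floor((last - first) / step) + 1:
floor((195 - 18) / 3) + 1 = floor(177/3) + 1 = 59 + 1 = 60


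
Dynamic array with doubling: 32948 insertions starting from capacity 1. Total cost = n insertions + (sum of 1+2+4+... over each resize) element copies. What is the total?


n = 32948
Insertion costs: 32948
Resizes copy 1, 2, 4, ... up to the largest power of 2 that is <= n-1 = 32947, i.e. 32768.
Copy costs = 1 + 2 + 4 + 8 + 16 + 32 + 64 + 128 + 256 + 512 + 1024 + 2048 + 4096 + 8192 + 16384 + 32768 = 65535
Total = 32948 + 65535 = 98483


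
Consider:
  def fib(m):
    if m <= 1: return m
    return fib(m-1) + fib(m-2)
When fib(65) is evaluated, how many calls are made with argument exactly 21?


Let N(m) = number of times fib(m) is called while evaluating fib(65).
N(65) = 1 (the initial call).
N(64) = 1 (only fib(65) calls it).
For 1 <= m <= 63: fib(m) is called by fib(m+1) and fib(m+2), so
  N(m) = N(m+1) + N(m+2).
fib(0) is called only by fib(2), so N(0) = N(2).
Walk down from m=65:
  N(65)=1, N(64)=1, N(63)=2, N(62)=3, N(61)=5, N(60)=8, N(59)=13, N(58)=21, N(57)=34, N(56)=55, N(55)=89, N(54)=144, N(53)=233, N(52)=377, N(51)=610, N(50)=987, N(49)=1597, N(48)=2584, N(47)=4181, N(46)=6765, N(45)=10946, N(44)=17711, N(43)=28657, N(42)=46368, N(41)=75025, N(40)=121393, N(39)=196418, N(38)=317811, N(37)=514229, N(36)=832040, N(35)=1346269, N(34)=2178309, N(33)=3524578, N(32)=5702887, N(31)=9227465, N(30)=14930352, N(29)=24157817, N(28)=39088169, N(27)=63245986, N(26)=102334155, N(25)=165580141, N(24)=267914296, N(23)=433494437, N(22)=701408733, N(21)=1134903170
N(21) = 1134903170


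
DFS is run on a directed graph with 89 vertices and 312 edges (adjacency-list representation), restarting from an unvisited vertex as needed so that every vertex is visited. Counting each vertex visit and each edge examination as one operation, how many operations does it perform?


A full DFS traversal processes each vertex exactly once (push/pop on stack).
Each directed edge is examined once.
V = 89, E = 312
V + E = 401


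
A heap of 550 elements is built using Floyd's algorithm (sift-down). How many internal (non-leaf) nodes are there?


Leaf nodes occupy roughly half the array.
Sift-down is called for each internal node, starting from the last one.
Internal nodes = floor(n/2) = floor(550/2) = 275


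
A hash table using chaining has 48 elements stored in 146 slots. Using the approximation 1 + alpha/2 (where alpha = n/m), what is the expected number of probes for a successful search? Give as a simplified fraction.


Load factor alpha = n/m = 48/146
Expected probes = 1 + alpha/2 = 1 + 48/(2*146)
= 1 + 48/292
= 292/292 + 48/292
= 340/292
Simplify: 85/73


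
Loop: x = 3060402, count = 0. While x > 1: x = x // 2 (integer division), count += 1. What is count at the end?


The variable x halves each step:
x = 3060402 -> 1530201 -> 765100 -> 382550 -> 191275 -> 95637 -> 47818 -> 23909 -> 11954 -> 5977 -> 2988 -> 1494 -> 747 -> 373 -> 186 -> 93 -> 46 -> 23 -> 11 -> 5 -> 2 -> 1
Number of halvings = floor(log2(3060402)) = 21
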